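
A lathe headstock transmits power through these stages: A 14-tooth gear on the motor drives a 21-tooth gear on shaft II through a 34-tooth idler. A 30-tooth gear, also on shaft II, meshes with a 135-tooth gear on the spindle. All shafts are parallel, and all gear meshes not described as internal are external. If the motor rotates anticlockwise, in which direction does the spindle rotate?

the motor → shaft II: driver → idler → driven is 2 external meshes, 2 reversals → CCW.
shaft II → the spindle: external mesh, 1 reversal → CW.
3 reversals in total — an odd number — so the spindle turns opposite to the motor.

clockwise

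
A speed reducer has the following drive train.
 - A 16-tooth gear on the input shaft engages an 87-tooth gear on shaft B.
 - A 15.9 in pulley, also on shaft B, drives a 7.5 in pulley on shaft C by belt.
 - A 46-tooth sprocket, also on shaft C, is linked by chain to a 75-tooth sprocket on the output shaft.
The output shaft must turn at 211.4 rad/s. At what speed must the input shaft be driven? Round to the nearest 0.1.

Overall ratio R = 5.4375 × 0.4717 × 1.6304 = 4.1818.
Required input speed = output speed × R = 211.4 × 4.1818 = 884.04 rad/s.

884.0 rad/s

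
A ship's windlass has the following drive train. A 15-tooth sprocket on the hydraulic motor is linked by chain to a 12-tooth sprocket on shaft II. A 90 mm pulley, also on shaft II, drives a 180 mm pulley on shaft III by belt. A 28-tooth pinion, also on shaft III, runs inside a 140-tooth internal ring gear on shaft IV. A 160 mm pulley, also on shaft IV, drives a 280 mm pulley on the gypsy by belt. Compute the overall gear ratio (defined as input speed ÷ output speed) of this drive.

Each stage contributes driven/driver: chain 12/15 = 0.8, belt 180/90 = 2, internal gear 140/28 = 5, belt 280/160 = 1.75.
Overall: 0.8 × 2 × 5 × 1.75 = 14.

14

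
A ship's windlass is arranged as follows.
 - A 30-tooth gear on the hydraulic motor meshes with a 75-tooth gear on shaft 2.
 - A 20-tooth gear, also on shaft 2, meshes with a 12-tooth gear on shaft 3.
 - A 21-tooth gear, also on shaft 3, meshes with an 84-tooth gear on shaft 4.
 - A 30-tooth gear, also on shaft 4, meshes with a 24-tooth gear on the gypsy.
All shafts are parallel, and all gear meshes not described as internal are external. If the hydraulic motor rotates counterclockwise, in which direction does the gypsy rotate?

counterclockwise

the hydraulic motor → shaft 2: external mesh, 1 reversal → CW.
shaft 2 → shaft 3: external mesh, 1 reversal → CCW.
shaft 3 → shaft 4: external mesh, 1 reversal → CW.
shaft 4 → the gypsy: external mesh, 1 reversal → CCW.
4 reversals in total — an even number — so the gypsy turns the same way as the hydraulic motor.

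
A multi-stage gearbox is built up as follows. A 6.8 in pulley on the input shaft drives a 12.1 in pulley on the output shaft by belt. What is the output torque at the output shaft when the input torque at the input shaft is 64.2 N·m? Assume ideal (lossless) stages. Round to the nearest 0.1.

114.2 N·m

After the belt (12.1/6.8): 64.2 × 1.7794 = 114.24 N·m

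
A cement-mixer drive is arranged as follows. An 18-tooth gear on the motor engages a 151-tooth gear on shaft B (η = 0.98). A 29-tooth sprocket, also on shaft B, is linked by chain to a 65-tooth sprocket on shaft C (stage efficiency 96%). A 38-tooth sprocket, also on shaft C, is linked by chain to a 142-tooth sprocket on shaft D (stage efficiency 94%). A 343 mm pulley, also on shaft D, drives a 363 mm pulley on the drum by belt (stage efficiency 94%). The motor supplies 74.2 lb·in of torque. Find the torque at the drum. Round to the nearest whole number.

4587 lb·in

Gear mesh: ratio = 151/18 = 8.3889; torque at shaft B = 74.2 × 8.3889 × 0.98 = 610.01 lb·in.
Chain: ratio = 65/29 = 2.2414; torque at shaft C = 610.01 × 2.2414 × 0.96 = 1312.6 lb·in.
Chain: ratio = 142/38 = 3.7368; torque at shaft D = 1312.6 × 3.7368 × 0.94 = 4610.6 lb·in.
Belt: ratio = 363/343 = 1.0583; torque at the drum = 4610.6 × 1.0583 × 0.94 = 4586.6 lb·in.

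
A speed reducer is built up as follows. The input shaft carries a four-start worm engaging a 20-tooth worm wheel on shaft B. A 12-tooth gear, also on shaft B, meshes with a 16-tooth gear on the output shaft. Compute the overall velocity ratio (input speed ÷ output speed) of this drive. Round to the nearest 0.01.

6.67

Each stage contributes driven/driver: worm 20/4 = 5, gear mesh 16/12 = 1.3333.
Overall: 5 × 1.3333 = 6.6667.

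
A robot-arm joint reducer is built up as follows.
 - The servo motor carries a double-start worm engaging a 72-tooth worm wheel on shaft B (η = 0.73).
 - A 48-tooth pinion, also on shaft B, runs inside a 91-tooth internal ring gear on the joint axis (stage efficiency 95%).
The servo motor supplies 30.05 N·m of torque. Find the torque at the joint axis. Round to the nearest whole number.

After the worm (72/2): 30.05 × 36 × 0.73 = 789.71 N·m
After the internal gear (91/48): 789.71 × 1.8958 × 0.95 = 1422.3 N·m

1422 N·m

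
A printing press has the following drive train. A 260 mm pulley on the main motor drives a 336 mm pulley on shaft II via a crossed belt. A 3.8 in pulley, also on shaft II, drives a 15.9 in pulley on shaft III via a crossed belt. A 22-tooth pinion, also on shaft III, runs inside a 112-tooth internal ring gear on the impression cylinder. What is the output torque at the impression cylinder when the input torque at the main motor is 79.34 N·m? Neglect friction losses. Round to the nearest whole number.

After the belt (336/260): 79.34 × 1.2923 = 102.53 N·m
After the belt (15.9/3.8): 102.53 × 4.1842 = 429.01 N·m
After the internal gear (112/22): 429.01 × 5.0909 = 2184.1 N·m

2184 N·m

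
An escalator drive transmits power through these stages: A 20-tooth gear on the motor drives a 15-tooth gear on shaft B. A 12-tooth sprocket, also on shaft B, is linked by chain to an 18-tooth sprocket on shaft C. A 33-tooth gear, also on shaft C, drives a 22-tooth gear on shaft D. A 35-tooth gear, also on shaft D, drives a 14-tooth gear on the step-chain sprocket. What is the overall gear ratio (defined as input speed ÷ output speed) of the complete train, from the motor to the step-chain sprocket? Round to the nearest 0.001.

Each stage contributes driven/driver: gear mesh 15/20 = 0.75, chain 18/12 = 1.5, gear mesh 22/33 = 0.66667, gear mesh 14/35 = 0.4.
Overall: 0.75 × 1.5 × 0.66667 × 0.4 = 0.3.

0.300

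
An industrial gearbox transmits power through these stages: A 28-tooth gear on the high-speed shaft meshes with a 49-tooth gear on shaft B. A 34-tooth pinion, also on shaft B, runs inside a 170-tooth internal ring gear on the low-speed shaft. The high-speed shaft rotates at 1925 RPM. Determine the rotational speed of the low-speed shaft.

Gear mesh: ratio = 49/28 = 1.75, so shaft B turns at 1925 / 1.75 = 1100 RPM.
Internal gear: ratio = 170/34 = 5, so the low-speed shaft turns at 1100 / 5 = 220 RPM.

220 RPM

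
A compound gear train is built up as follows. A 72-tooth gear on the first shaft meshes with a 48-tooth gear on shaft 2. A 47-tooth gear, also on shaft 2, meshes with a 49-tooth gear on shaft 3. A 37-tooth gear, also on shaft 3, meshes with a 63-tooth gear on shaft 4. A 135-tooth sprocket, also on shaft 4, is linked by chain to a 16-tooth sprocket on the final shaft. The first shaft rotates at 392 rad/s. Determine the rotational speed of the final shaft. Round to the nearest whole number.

2795 rad/s

gear mesh 48/72 = 0.66667 → 392/0.66667 = 588 rad/s
gear mesh 49/47 = 1.0426 → 588/1.0426 = 564 rad/s
gear mesh 63/37 = 1.7027 → 564/1.7027 = 331.24 rad/s
chain 16/135 = 0.11852 → 331.24/0.11852 = 2794.8 rad/s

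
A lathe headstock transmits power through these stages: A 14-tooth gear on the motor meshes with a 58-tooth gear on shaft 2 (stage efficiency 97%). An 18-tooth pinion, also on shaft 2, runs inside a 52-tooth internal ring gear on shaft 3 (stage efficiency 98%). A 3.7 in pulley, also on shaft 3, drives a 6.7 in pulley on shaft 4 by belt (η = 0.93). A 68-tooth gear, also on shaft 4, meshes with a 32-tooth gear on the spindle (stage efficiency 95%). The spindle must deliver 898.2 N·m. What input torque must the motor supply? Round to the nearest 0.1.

Overall ratio R = 4.1429 × 2.8889 × 1.8108 × 0.47059 = 10.199; overall efficiency η = 0.97 × 0.98 × 0.93 × 0.95 = 0.8399.
Input torque = output torque / (R × η) = 898.2 / (10.199 × 0.8399) = 104.86 N·m.

104.9 N·m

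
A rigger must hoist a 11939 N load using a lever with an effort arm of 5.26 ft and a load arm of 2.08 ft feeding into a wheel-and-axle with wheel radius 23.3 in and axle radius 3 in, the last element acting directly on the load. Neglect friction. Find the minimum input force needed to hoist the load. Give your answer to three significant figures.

Lever MA = effort arm / load arm = 5.26/2.08 = 2.5288.
Wheel-and-axle MA = R/r = 23.3/3 = 7.7667.
Combined ideal MA = 2.5288 × 7.7667 = 19.641.
Effort = load / MA = 11939 / 19.641 = 607.87 N.

608 N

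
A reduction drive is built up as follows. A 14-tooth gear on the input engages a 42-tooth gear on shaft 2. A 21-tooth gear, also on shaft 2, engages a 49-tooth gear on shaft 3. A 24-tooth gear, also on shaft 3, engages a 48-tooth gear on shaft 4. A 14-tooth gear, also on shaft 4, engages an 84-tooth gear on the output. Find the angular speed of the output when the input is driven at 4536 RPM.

gear mesh 42/14 = 3 → 4536/3 = 1512 RPM
gear mesh 49/21 = 2.3333 → 1512/2.3333 = 648 RPM
gear mesh 48/24 = 2 → 648/2 = 324 RPM
gear mesh 84/14 = 6 → 324/6 = 54 RPM

54 RPM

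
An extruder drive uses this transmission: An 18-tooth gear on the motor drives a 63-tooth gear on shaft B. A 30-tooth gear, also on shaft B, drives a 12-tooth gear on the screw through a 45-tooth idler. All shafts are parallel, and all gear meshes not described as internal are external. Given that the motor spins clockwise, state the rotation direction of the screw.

the motor → shaft B: external mesh, 1 reversal → CCW.
shaft B → the screw: driver → idler → driven is 2 external meshes, 2 reversals → CCW.
3 reversals in total — an odd number — so the screw turns opposite to the motor.

counterclockwise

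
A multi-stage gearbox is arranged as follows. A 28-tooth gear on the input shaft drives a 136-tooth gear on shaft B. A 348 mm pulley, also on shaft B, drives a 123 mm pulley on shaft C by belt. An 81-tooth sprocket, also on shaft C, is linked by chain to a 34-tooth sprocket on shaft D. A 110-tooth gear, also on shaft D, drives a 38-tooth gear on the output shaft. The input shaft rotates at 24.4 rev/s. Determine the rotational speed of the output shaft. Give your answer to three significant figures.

98.0 rev/s

Gear mesh: ratio = 136/28 = 4.8571, so shaft B turns at 24.4 / 4.8571 = 5.0235 rev/s.
Belt: ratio = 123/348 = 0.35345, so shaft C turns at 5.0235 / 0.35345 = 14.213 rev/s.
Chain: ratio = 34/81 = 0.41975, so shaft D turns at 14.213 / 0.41975 = 33.86 rev/s.
Gear mesh: ratio = 38/110 = 0.34545, so the output shaft turns at 33.86 / 0.34545 = 98.016 rev/s.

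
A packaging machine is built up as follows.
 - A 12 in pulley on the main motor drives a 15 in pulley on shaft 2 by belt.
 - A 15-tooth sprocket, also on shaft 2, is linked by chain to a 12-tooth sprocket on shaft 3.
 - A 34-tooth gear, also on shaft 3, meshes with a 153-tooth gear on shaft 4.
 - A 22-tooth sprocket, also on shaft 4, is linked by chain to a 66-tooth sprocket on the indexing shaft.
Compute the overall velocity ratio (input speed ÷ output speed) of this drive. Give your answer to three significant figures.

13.5

Each stage contributes driven/driver: belt 15/12 = 1.25, chain 12/15 = 0.8, gear mesh 153/34 = 4.5, chain 66/22 = 3.
Overall: 1.25 × 0.8 × 4.5 × 3 = 13.5.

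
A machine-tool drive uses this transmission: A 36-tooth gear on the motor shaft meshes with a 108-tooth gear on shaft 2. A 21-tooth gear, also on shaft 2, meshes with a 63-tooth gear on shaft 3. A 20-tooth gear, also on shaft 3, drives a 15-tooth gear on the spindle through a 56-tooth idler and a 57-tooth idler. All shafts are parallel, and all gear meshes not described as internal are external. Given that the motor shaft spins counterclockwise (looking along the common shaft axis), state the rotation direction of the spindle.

the motor shaft → shaft 2: external mesh, 1 reversal → CW.
shaft 2 → shaft 3: external mesh, 1 reversal → CCW.
shaft 3 → the spindle: driver → idler → idler → driven is 3 external meshes, 3 reversals → CW.
5 reversals in total — an odd number — so the spindle turns opposite to the motor shaft.

clockwise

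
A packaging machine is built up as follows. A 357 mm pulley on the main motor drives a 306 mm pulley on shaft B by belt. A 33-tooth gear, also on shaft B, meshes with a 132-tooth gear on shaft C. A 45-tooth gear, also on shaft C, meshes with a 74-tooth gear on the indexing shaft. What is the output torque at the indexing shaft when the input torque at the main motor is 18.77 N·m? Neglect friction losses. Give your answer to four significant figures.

After the belt (306/357): 18.77 × 0.85714 = 16.089 N·m
After the gear mesh (132/33): 16.089 × 4 = 64.354 N·m
After the gear mesh (74/45): 64.354 × 1.6444 = 105.83 N·m

105.8 N·m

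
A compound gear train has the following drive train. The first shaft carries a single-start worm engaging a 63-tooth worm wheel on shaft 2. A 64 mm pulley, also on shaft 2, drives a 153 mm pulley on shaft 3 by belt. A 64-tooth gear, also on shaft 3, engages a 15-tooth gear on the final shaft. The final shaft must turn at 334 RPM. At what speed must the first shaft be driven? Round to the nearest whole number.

11790 RPM

Overall ratio R = 63 × 2.3906 × 0.23438 = 35.299.
Required input speed = output speed × R = 334 × 35.299 = 11790 RPM.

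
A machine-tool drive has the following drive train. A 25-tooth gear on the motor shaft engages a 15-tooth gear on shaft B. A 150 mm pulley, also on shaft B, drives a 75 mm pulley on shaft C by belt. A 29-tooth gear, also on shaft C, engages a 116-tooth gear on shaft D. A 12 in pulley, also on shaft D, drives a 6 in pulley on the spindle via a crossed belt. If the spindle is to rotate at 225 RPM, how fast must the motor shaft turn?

135 RPM

Overall ratio R = 0.6 × 0.5 × 4 × 0.5 = 0.6.
Required input speed = output speed × R = 225 × 0.6 = 135 RPM.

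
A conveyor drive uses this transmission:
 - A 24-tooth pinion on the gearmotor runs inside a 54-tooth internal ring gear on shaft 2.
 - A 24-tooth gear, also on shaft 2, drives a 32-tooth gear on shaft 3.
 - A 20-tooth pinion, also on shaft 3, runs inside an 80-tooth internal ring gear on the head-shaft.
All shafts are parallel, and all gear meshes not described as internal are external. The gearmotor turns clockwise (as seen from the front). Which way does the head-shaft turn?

counterclockwise

the gearmotor → shaft 2: internal mesh, same direction → CW.
shaft 2 → shaft 3: external mesh, 1 reversal → CCW.
shaft 3 → the head-shaft: internal mesh, same direction → CCW.
1 reversal in total — an odd number — so the head-shaft turns opposite to the gearmotor.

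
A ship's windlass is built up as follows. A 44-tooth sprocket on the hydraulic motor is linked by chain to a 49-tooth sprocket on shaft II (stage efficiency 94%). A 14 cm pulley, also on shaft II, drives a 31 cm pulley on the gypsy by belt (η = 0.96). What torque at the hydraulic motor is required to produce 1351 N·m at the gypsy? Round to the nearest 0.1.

Overall ratio R = 1.1136 × 2.2143 = 2.4659; overall efficiency η = 0.94 × 0.96 = 0.9024.
Input torque = output torque / (R × η) = 1351 / (2.4659 × 0.9024) = 607.13 N·m.

607.1 N·m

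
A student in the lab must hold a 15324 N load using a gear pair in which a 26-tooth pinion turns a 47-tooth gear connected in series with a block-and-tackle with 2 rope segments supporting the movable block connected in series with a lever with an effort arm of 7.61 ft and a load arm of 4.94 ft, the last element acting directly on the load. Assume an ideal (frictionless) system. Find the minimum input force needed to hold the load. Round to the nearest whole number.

2751 N

Gear pair MA = 47/26 = 1.8077.
Block-and-tackle MA = number of supporting rope parts = 2.
Lever MA = effort arm / load arm = 7.61/4.94 = 1.5405.
Combined ideal MA = 1.8077 × 2 × 1.5405 = 5.5694.
Effort = load / MA = 15324 / 5.5694 = 2751.4 N.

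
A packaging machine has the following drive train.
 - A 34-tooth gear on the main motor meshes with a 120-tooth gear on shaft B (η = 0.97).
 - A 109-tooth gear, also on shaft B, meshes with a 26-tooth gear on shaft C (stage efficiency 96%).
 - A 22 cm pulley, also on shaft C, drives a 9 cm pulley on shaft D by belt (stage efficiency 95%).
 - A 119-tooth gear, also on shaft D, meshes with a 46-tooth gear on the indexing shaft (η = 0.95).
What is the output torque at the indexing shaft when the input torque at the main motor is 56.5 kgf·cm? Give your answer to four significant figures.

6.321 kgf·cm

gear mesh 120/34 = 3.5294 → τ = 56.5·3.5294·0.97 = 193.43 kgf·cm
gear mesh 26/109 = 0.23853 → τ = 193.43·0.23853·0.96 = 44.294 kgf·cm
belt 9/22 = 0.40909 → τ = 44.294·0.40909·0.95 = 17.214 kgf·cm
gear mesh 46/119 = 0.38655 → τ = 17.214·0.38655·0.95 = 6.3215 kgf·cm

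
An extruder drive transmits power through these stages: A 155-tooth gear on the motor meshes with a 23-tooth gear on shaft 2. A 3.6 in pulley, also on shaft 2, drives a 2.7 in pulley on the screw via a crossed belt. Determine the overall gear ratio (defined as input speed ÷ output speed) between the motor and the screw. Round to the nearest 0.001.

0.111

Each stage contributes driven/driver: gear mesh 23/155 = 0.14839, belt 2.7/3.6 = 0.75.
Overall: 0.14839 × 0.75 = 0.11129.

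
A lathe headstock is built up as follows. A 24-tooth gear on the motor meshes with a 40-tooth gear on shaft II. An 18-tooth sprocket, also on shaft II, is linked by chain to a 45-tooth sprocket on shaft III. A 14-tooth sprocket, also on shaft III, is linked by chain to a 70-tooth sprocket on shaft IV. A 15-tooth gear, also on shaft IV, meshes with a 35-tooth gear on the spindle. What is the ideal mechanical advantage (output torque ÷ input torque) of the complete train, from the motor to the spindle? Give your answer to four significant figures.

Each stage contributes driven/driver: gear mesh 40/24 = 1.6667, chain 45/18 = 2.5, chain 70/14 = 5, gear mesh 35/15 = 2.3333.
Overall: 1.6667 × 2.5 × 5 × 2.3333 = 48.611.

48.61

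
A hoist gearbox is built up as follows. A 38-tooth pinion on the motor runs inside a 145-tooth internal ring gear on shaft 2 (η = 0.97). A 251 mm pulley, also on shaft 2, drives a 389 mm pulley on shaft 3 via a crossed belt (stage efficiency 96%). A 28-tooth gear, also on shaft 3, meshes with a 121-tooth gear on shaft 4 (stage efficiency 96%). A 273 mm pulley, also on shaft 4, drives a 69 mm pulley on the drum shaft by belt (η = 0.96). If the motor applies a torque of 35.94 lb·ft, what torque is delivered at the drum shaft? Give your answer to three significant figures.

After the internal gear (145/38): 35.94 × 3.8158 × 0.97 = 133.03 lb·ft
After the belt (389/251): 133.03 × 1.5498 × 0.96 = 197.92 lb·ft
After the gear mesh (121/28): 197.92 × 4.3214 × 0.96 = 821.07 lb·ft
After the belt (69/273): 821.07 × 0.25275 × 0.96 = 199.22 lb·ft

199 lb·ft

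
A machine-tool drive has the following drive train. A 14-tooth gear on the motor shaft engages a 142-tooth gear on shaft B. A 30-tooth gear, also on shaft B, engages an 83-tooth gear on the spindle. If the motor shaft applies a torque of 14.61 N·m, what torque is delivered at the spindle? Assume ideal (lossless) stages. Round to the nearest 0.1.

Gear mesh: ratio = 142/14 = 10.143; torque at shaft B = 14.61 × 10.143 = 148.19 N·m.
Gear mesh: ratio = 83/30 = 2.7667; torque at the spindle = 148.19 × 2.7667 = 409.98 N·m.

410.0 N·m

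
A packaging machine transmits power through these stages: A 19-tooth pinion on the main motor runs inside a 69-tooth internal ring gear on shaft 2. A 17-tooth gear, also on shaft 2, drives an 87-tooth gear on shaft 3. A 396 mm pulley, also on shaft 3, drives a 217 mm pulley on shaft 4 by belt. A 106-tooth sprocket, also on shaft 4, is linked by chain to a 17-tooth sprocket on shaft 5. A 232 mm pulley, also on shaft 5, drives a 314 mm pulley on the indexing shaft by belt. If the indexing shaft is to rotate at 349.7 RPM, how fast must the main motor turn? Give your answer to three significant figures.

773 RPM

Overall ratio R = 3.6316 × 5.1176 × 0.54798 × 0.16038 × 1.3534 = 2.2106.
Required input speed = output speed × R = 349.7 × 2.2106 = 773.06 RPM.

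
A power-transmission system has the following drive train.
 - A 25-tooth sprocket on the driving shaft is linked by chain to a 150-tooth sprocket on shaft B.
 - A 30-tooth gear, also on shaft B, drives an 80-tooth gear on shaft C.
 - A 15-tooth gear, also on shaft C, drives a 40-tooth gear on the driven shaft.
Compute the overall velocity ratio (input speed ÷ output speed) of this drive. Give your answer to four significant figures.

Each stage contributes driven/driver: chain 150/25 = 6, gear mesh 80/30 = 2.6667, gear mesh 40/15 = 2.6667.
Overall: 6 × 2.6667 × 2.6667 = 42.667.

42.67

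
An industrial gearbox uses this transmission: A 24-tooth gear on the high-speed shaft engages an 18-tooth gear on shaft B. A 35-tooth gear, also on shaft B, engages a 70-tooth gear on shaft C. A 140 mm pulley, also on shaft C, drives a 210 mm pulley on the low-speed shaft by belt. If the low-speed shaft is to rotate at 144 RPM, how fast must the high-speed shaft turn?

324 RPM

Overall ratio R = 0.75 × 2 × 1.5 = 2.25.
Required input speed = output speed × R = 144 × 2.25 = 324 RPM.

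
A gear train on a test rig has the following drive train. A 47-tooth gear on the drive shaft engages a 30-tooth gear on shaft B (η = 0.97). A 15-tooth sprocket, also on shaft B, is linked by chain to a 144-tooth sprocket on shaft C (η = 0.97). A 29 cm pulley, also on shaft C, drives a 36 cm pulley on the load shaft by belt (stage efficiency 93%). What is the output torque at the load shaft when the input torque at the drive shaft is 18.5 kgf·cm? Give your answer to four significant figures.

After the gear mesh (30/47): 18.5 × 0.6383 × 0.97 = 11.454 kgf·cm
After the chain (144/15): 11.454 × 9.6 × 0.97 = 106.66 kgf·cm
After the belt (36/29): 106.66 × 1.2414 × 0.93 = 123.14 kgf·cm

123.1 kgf·cm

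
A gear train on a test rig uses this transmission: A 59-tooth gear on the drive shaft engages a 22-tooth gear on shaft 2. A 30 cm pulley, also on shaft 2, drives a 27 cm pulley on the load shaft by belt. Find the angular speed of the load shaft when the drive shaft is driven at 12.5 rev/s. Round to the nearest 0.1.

37.2 rev/s

Gear mesh: ratio = 22/59 = 0.37288, so shaft 2 turns at 12.5 / 0.37288 = 33.523 rev/s.
Belt: ratio = 27/30 = 0.9, so the load shaft turns at 33.523 / 0.9 = 37.247 rev/s.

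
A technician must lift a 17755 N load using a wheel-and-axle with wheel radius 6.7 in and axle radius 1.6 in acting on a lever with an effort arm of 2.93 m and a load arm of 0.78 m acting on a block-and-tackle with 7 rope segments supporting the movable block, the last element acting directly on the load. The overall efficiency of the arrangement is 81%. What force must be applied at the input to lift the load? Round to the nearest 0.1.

199.1 N

Wheel-and-axle MA = R/r = 6.7/1.6 = 4.1875.
Lever MA = effort arm / load arm = 2.93/0.78 = 3.7564.
Block-and-tackle MA = number of supporting rope parts = 7.
Combined ideal MA = 4.1875 × 3.7564 × 7 = 110.11.
Actual MA = 110.11 × 0.81 = 89.189.
Effort = load / actual MA = 17755 / 89.189 = 199.07 N.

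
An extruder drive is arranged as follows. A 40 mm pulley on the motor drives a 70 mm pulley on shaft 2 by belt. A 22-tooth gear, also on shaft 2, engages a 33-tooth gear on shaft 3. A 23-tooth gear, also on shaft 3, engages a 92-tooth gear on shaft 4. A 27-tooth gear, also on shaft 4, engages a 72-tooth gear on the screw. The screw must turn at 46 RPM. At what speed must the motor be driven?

1288 RPM

Overall ratio R = 1.75 × 1.5 × 4 × 2.6667 = 28.
Required input speed = output speed × R = 46 × 28 = 1288 RPM.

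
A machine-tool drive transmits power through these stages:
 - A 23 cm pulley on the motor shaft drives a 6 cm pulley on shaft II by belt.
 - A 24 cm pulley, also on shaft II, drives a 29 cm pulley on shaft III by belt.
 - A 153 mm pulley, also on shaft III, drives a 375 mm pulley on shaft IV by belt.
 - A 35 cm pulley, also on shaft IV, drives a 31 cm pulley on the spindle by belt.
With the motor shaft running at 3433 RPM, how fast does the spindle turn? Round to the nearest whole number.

5017 RPM

the motor shaft → shaft II (belt, 6/23): 3433 ÷ 0.26087 = 13160 RPM
shaft II → shaft III (belt, 29/24): 13160 ÷ 1.2083 = 10891 RPM
shaft III → shaft IV (belt, 375/153): 10891 ÷ 2.451 = 4443.5 RPM
shaft IV → the spindle (belt, 31/35): 4443.5 ÷ 0.88571 = 5016.8 RPM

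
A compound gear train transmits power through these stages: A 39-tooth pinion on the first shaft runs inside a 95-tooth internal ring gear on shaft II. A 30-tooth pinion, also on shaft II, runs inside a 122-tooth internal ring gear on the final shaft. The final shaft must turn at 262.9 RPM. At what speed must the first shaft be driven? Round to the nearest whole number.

2604 RPM

Overall ratio R = 2.4359 × 4.0667 = 9.906.
Required input speed = output speed × R = 262.9 × 9.906 = 2604.3 RPM.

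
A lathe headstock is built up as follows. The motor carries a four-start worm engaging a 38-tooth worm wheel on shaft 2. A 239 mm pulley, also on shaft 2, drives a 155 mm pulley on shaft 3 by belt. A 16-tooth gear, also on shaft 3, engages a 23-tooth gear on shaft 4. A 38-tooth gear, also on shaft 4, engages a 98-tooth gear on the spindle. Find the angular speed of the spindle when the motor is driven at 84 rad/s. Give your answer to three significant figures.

3.68 rad/s

worm 38/4 = 9.5 → 84/9.5 = 8.8421 rad/s
belt 155/239 = 0.64854 → 8.8421/0.64854 = 13.634 rad/s
gear mesh 23/16 = 1.4375 → 13.634/1.4375 = 9.4845 rad/s
gear mesh 98/38 = 2.5789 → 9.4845/2.5789 = 3.6777 rad/s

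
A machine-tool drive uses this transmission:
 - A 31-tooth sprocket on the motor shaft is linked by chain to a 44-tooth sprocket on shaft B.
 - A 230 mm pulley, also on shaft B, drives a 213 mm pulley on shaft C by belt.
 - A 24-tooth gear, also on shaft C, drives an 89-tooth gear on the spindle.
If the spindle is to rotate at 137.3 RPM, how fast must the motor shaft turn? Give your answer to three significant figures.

669 RPM

Overall ratio R = 1.4194 × 0.92609 × 3.7083 = 4.8744.
Required input speed = output speed × R = 137.3 × 4.8744 = 669.26 RPM.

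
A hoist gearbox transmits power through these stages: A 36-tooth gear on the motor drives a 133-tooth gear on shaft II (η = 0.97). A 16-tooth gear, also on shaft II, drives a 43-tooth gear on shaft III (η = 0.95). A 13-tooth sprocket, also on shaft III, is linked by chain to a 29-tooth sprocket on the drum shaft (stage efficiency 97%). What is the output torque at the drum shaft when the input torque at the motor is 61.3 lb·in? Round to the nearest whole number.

Gear mesh: ratio = 133/36 = 3.6944; torque at shaft II = 61.3 × 3.6944 × 0.97 = 219.68 lb·in.
Gear mesh: ratio = 43/16 = 2.6875; torque at shaft III = 219.68 × 2.6875 × 0.95 = 560.86 lb·in.
Chain: ratio = 29/13 = 2.2308; torque at the drum shaft = 560.86 × 2.2308 × 0.97 = 1213.6 lb·in.

1214 lb·in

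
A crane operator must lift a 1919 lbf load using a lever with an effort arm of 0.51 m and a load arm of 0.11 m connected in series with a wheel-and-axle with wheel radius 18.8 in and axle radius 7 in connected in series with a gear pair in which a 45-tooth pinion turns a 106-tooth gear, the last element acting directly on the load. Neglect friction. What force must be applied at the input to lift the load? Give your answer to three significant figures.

65.4 lbf

Lever MA = effort arm / load arm = 0.51/0.11 = 4.6364.
Wheel-and-axle MA = R/r = 18.8/7 = 2.6857.
Gear pair MA = 106/45 = 2.3556.
Combined ideal MA = 4.6364 × 2.6857 × 2.3556 = 29.331.
Effort = load / MA = 1919 / 29.331 = 65.425 lbf.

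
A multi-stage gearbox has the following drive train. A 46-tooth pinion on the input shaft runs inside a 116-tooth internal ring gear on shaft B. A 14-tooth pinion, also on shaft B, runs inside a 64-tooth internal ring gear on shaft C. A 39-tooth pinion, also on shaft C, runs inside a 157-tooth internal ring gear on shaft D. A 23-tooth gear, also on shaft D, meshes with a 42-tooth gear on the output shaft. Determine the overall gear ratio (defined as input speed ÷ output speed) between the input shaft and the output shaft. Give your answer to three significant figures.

84.7

Each stage contributes driven/driver: internal gear 116/46 = 2.5217, internal gear 64/14 = 4.5714, internal gear 157/39 = 4.0256, gear mesh 42/23 = 1.8261.
Overall: 2.5217 × 4.5714 × 4.0256 × 1.8261 = 84.744.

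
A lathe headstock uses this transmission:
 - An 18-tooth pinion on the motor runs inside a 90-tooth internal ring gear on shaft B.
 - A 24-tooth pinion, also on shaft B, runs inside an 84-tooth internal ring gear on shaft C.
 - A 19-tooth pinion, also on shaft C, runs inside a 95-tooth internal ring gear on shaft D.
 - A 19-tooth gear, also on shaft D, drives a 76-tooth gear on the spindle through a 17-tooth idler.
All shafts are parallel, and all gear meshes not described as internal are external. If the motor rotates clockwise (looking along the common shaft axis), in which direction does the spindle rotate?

the motor → shaft B: internal mesh, same direction → CW.
shaft B → shaft C: internal mesh, same direction → CW.
shaft C → shaft D: internal mesh, same direction → CW.
shaft D → the spindle: driver → idler → driven is 2 external meshes, 2 reversals → CW.
2 reversals in total — an even number — so the spindle turns the same way as the motor.

clockwise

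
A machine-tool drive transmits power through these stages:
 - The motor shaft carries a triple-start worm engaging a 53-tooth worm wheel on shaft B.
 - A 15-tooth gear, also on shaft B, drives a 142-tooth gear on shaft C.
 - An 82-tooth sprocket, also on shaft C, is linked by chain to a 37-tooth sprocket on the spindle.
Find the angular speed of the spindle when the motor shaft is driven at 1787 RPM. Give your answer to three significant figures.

the motor shaft → shaft B (worm, 53/3): 1787 ÷ 17.667 = 101.15 RPM
shaft B → shaft C (gear mesh, 142/15): 101.15 ÷ 9.4667 = 10.685 RPM
shaft C → the spindle (chain, 37/82): 10.685 ÷ 0.45122 = 23.68 RPM

23.7 RPM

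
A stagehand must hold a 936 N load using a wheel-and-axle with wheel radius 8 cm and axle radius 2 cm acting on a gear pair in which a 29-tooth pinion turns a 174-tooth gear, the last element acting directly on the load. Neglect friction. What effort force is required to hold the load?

39 N

Wheel-and-axle MA = R/r = 8/2 = 4.
Gear pair MA = 174/29 = 6.
Combined ideal MA = 4 × 6 = 24.
Effort = load / MA = 936 / 24 = 39 N.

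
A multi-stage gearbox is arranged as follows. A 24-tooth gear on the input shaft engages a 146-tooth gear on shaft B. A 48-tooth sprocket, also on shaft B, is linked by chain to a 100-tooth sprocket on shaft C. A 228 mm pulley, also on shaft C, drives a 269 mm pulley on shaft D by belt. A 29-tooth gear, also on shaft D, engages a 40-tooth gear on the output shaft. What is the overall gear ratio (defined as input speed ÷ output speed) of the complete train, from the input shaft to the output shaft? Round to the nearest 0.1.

20.6

Each stage contributes driven/driver: gear mesh 146/24 = 6.0833, chain 100/48 = 2.0833, belt 269/228 = 1.1798, gear mesh 40/29 = 1.3793.
Overall: 6.0833 × 2.0833 × 1.1798 × 1.3793 = 20.624.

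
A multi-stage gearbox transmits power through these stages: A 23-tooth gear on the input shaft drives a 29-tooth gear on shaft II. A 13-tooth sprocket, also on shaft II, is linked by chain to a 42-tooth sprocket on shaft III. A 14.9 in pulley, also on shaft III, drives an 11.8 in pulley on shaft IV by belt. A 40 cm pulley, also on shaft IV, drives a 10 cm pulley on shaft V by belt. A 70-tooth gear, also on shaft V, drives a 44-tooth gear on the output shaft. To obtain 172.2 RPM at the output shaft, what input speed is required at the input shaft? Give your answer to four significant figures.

Overall ratio R = 1.2609 × 3.2308 × 0.79195 × 0.25 × 0.62857 = 0.50695.
Required input speed = output speed × R = 172.2 × 0.50695 = 87.297 RPM.

87.30 RPM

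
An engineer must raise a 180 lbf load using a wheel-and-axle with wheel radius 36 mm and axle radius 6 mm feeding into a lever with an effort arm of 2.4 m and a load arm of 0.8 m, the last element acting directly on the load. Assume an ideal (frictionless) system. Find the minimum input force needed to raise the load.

10 lbf

Wheel-and-axle MA = R/r = 36/6 = 6.
Lever MA = effort arm / load arm = 2.4/0.8 = 3.
Combined ideal MA = 6 × 3 = 18.
Effort = load / MA = 180 / 18 = 10 lbf.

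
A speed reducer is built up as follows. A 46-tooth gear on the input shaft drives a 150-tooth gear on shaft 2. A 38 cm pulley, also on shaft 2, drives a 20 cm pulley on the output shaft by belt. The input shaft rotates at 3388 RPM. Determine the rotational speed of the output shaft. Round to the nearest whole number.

the input shaft → shaft 2 (gear mesh, 150/46): 3388 ÷ 3.2609 = 1039 RPM
shaft 2 → the output shaft (belt, 20/38): 1039 ÷ 0.52632 = 1974.1 RPM

1974 RPM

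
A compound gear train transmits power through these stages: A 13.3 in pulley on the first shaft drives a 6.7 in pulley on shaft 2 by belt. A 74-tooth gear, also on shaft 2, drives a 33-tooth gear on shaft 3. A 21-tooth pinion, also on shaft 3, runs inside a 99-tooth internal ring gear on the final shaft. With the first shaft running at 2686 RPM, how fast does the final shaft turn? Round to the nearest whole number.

Belt: ratio = 6.7/13.3 = 0.50376, so shaft 2 turns at 2686 / 0.50376 = 5331.9 RPM.
Gear mesh: ratio = 33/74 = 0.44595, so shaft 3 turns at 5331.9 / 0.44595 = 11956 RPM.
Internal gear: ratio = 99/21 = 4.7143, so the final shaft turns at 11956 / 4.7143 = 2536.2 RPM.

2536 RPM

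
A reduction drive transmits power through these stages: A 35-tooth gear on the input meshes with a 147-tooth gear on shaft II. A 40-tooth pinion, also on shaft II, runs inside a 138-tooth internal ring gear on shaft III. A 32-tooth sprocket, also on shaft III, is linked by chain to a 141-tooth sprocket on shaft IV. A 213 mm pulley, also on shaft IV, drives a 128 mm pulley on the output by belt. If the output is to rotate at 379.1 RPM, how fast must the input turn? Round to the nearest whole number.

14545 RPM

Overall ratio R = 4.2 × 3.45 × 4.4062 × 0.60094 = 38.368.
Required input speed = output speed × R = 379.1 × 38.368 = 14545 RPM.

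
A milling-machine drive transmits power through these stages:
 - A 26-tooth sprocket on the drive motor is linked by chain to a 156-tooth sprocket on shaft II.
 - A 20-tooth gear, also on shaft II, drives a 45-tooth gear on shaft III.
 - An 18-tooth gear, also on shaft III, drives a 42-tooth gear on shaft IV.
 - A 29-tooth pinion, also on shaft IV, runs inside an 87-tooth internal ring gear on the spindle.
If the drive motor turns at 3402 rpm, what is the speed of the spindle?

Chain: ratio = 156/26 = 6, so shaft II turns at 3402 / 6 = 567 rpm.
Gear mesh: ratio = 45/20 = 2.25, so shaft III turns at 567 / 2.25 = 252 rpm.
Gear mesh: ratio = 42/18 = 2.3333, so shaft IV turns at 252 / 2.3333 = 108 rpm.
Internal gear: ratio = 87/29 = 3, so the spindle turns at 108 / 3 = 36 rpm.

36 rpm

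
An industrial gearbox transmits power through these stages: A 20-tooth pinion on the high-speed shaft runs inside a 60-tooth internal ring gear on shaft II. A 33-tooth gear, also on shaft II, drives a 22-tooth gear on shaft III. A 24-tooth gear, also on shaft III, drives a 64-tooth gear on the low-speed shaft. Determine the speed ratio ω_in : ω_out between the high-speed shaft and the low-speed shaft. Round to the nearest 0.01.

Each stage contributes driven/driver: internal gear 60/20 = 3, gear mesh 22/33 = 0.66667, gear mesh 64/24 = 2.6667.
Overall: 3 × 0.66667 × 2.6667 = 5.3333.

5.33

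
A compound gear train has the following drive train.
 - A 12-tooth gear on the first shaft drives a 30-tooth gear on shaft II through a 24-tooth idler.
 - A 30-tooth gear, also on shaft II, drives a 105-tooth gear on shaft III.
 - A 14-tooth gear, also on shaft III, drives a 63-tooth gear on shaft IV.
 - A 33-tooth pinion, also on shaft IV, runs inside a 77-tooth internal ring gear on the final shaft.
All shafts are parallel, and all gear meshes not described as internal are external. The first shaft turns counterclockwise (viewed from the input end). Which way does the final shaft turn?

the first shaft → shaft II: driver → idler → driven is 2 external meshes, 2 reversals → CCW.
shaft II → shaft III: external mesh, 1 reversal → CW.
shaft III → shaft IV: external mesh, 1 reversal → CCW.
shaft IV → the final shaft: internal mesh, same direction → CCW.
4 reversals in total — an even number — so the final shaft turns the same way as the first shaft.

counterclockwise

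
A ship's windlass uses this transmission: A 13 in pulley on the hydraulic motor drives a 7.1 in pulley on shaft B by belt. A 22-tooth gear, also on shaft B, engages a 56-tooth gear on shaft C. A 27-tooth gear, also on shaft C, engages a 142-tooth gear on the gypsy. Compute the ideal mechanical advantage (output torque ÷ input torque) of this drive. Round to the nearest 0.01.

Each stage contributes driven/driver: belt 7.1/13 = 0.54615, gear mesh 56/22 = 2.5455, gear mesh 142/27 = 5.2593.
Overall: 0.54615 × 2.5455 × 5.2593 = 7.3115.

7.31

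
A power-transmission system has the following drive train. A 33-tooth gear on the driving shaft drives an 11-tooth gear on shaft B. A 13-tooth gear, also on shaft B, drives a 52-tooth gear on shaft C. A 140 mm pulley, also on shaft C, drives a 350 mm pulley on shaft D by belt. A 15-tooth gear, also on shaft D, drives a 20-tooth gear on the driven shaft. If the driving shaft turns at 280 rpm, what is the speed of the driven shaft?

63 rpm

gear mesh 11/33 = 0.33333 → 280/0.33333 = 840 rpm
gear mesh 52/13 = 4 → 840/4 = 210 rpm
belt 350/140 = 2.5 → 210/2.5 = 84 rpm
gear mesh 20/15 = 1.3333 → 84/1.3333 = 63 rpm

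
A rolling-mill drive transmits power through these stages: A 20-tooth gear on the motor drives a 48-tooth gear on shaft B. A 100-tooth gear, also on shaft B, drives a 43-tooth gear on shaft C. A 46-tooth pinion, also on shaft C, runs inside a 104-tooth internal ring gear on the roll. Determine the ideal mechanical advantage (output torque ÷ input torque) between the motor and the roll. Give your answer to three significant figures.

2.33

Each stage contributes driven/driver: gear mesh 48/20 = 2.4, gear mesh 43/100 = 0.43, internal gear 104/46 = 2.2609.
Overall: 2.4 × 0.43 × 2.2609 = 2.3332.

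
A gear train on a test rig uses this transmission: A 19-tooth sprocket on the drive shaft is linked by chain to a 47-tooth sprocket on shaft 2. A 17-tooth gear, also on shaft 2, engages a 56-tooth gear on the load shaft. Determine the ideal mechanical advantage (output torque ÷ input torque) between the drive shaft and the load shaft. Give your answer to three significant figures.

Each stage contributes driven/driver: chain 47/19 = 2.4737, gear mesh 56/17 = 3.2941.
Overall: 2.4737 × 3.2941 = 8.1486.

8.15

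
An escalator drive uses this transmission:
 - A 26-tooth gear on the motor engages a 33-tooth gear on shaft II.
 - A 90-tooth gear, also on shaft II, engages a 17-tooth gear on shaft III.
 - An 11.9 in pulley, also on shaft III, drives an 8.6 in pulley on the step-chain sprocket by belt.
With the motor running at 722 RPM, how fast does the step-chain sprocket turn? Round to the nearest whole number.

4167 RPM

Gear mesh: ratio = 33/26 = 1.2692, so shaft II turns at 722 / 1.2692 = 568.85 RPM.
Gear mesh: ratio = 17/90 = 0.18889, so shaft III turns at 568.85 / 0.18889 = 3011.6 RPM.
Belt: ratio = 8.6/11.9 = 0.72269, so the step-chain sprocket turns at 3011.6 / 0.72269 = 4167.1 RPM.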